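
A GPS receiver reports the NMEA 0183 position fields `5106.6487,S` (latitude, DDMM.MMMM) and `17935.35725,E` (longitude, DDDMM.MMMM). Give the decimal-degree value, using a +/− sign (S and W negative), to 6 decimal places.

Lat: degrees = first 2 digits = 51, minutes = 6.6487; 51 + 6.6487/60 = 51.1108117
S → negative
λ: split at 3 digits → 179° and 35.35725′; 179 + 35.35725/60 = 179.5892875
E ⇒ keep positive

-51.110812, 179.589288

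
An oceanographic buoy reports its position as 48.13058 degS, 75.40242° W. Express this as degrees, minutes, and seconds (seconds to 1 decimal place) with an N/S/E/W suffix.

Lat: 0.130580 × 60 = 7.83480′ → 7′, remainder × 60 = 50.088″
λ: whole degrees 75; 24.14520′ → 24′ and 8.712″

48°07′50.1″ S, 75°24′8.7″ W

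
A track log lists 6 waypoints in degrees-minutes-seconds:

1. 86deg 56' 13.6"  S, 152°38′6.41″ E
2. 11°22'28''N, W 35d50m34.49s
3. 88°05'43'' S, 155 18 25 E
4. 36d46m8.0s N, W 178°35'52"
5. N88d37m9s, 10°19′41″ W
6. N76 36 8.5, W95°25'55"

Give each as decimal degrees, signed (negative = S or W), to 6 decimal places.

Point 1:
  φ: 86° + 56/60 + 13.6/3600 = 86 + 0.933333 + 0.003778 = 86.9371111
  hemisphere S, so the sign is −
  Lon: 38′ + 6.41″ = 38.10683′; 152 + 38.10683/60 = 152.6351139
  E ⇒ keep positive
Point 2:
  Latitude: 22′ + 28″ = 22.46667′; 11 + 22.46667/60 = 11.3744444
  N → positive
  Lon: 50′ + 34.49″ = 50.57483′; 35 + 50.57483/60 = 35.8429139
  hemisphere W, so the sign is −
Point 3:
  φ: 5′ + 43″ = 5.71667′; 88 + 5.71667/60 = 88.0952778
  S → negative
  λ: 155° + 18/60 + 25/3600 = 155 + 0.300000 + 0.006944 = 155.3069444
  E → positive
Point 4:
  Lat: 36° + 46/60 + 8/3600 = 36 + 0.766667 + 0.002222 = 36.7688889
  N → positive
  Longitude: 178 + 35/60 + 52/3600 = 178.5977778
  hemisphere W, so the sign is −
Point 5:
  Lat: 88° + 37/60 + 9/3600 = 88 + 0.616667 + 0.002500 = 88.6191667
  N ⇒ keep positive
  λ: 10° + 19/60 + 41/3600 = 10 + 0.316667 + 0.011389 = 10.3280556
  W → negative
Point 6:
  φ: 36′ + 8.5″ = 36.14167′; 76 + 36.14167/60 = 76.6023611
  N ⇒ keep positive
  Longitude: 95 + 25/60 + 55/3600 = 95.4319444
  hemisphere W, so the sign is −

1. -86.937111, 152.635114
2. 11.374444, -35.842914
3. -88.095278, 155.306944
4. 36.768889, -178.597778
5. 88.619167, -10.328056
6. 76.602361, -95.431944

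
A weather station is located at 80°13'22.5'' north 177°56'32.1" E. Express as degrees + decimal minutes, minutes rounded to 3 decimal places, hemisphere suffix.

80° 13.375′ N, 177° 56.535′ E

Latitude: 13 + 22.5/60 = 13.37500′
Lon: seconds/60 = 0.53500; minutes = 56 + 0.53500 = 56.53500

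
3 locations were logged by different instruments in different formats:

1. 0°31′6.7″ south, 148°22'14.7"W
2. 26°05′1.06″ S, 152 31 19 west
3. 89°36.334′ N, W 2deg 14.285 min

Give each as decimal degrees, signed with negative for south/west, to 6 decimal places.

Point 1:
  Latitude: 0° + 31/60 + 6.7/3600 = 0 + 0.516667 + 0.001861 = 0.5185278
  hemisphere S, so the sign is −
  λ: 148° + 22/60 + 14.7/3600 = 148 + 0.366667 + 0.004083 = 148.3707500
  W ⇒ negate
Point 2:
  Lat: 26° + 5/60 + 1.06/3600 = 26 + 0.083333 + 0.000294 = 26.0836278
  hemisphere S, so the sign is −
  Longitude: 152 + 31/60 + 19/3600 = 152.5219444
  hemisphere W, so the sign is −
Point 3:
  φ: 89 + 36.334/60 = 89.6055667
  N → positive
  Lon: 14.285′ = 0.238083°; total 2.2380833
  W ⇒ negate

1. -0.518528, -148.370750
2. -26.083628, -152.521944
3. 89.605567, -2.238083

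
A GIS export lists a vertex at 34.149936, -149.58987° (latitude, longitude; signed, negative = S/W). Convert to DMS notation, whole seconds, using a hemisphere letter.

Lat: whole degrees 34; 8.99616′ → 8′ and 59.77″
rounding gives 60″ → carry → 34°09′0″
Longitude is negative → W; |value| = 149.589870
Longitude: 0.589870° → 35.39220′; 0.39220 × 60 = 23.53″

34°09′0″ N, 149°35′24″ W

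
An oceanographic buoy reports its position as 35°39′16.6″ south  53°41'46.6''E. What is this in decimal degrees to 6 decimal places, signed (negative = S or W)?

Lat: 39′ + 16.6″ = 39.27667′; 35 + 39.27667/60 = 35.6546111
hemisphere S, so the sign is −
Longitude: 41′ + 46.6″ = 41.77667′; 53 + 41.77667/60 = 53.6962778
E ⇒ keep positive

-35.654611, 53.696278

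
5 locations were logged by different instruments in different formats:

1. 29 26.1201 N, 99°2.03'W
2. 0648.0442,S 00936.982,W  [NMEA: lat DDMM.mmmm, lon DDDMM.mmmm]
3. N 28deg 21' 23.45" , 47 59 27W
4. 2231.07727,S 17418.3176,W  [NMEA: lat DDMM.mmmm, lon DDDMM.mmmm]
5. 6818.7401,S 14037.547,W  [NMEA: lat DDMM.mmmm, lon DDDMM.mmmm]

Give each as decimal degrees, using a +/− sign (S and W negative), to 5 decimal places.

Point 1:
  Latitude: 26.1201′ = 0.435335°; total 29.435335
  N ⇒ keep positive
  Longitude: 2.03′ = 0.033833°; total 99.033833
  hemisphere W, so the sign is −
Point 2:
  φ: degrees = first 2 digits = 6, minutes = 48.0442; 6 + 48.0442/60 = 6.800737
  hemisphere S, so the sign is −
  Longitude: degrees = first 3 digits = 9, minutes = 36.982; 9 + 36.982/60 = 9.616367
  hemisphere W, so the sign is −
Point 3:
  Lat: 28 + 21/60 + 23.45/3600 = 28.356514
  N ⇒ keep positive
  Lon: 47° + 59/60 + 27/3600 = 47 + 0.983333 + 0.007500 = 47.990833
  W → negative
Point 4:
  φ: degrees = first 2 digits = 22, minutes = 31.07727; 22 + 31.07727/60 = 22.517955
  S ⇒ negate
  Lon: degrees = first 3 digits = 174, minutes = 18.3176; 174 + 18.3176/60 = 174.305293
  W → negative
Point 5:
  Latitude: split at 2 digits → 68° and 18.7401′; 68 + 18.7401/60 = 68.312335
  S → negative
  Longitude: degrees = first 3 digits = 140, minutes = 37.547; 140 + 37.547/60 = 140.625783
  W → negative

1. 29.43534, -99.03383
2. -6.80074, -9.61637
3. 28.35651, -47.99083
4. -22.51795, -174.30529
5. -68.31234, -140.62578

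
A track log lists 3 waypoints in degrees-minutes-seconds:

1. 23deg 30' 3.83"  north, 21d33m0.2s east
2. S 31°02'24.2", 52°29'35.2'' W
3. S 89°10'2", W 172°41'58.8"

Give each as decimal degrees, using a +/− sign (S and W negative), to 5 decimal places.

1. 23.50106, 21.55006
2. -31.04006, -52.49311
3. -89.16722, -172.69967

Point 1:
  φ: 23° + 30/60 + 3.83/3600 = 23 + 0.500000 + 0.001064 = 23.501064
  N → positive
  Longitude: 33′ + 0.2″ = 33.00333′; 21 + 33.00333/60 = 21.550056
  E → positive
Point 2:
  φ: 31° + 2/60 + 24.2/3600 = 31 + 0.033333 + 0.006722 = 31.040056
  hemisphere S, so the sign is −
  Lon: 29′ + 35.2″ = 29.58667′; 52 + 29.58667/60 = 52.493111
  W → negative
Point 3:
  φ: 89° + 10/60 + 2/3600 = 89 + 0.166667 + 0.000556 = 89.167222
  hemisphere S, so the sign is −
  Lon: 172° + 41/60 + 58.8/3600 = 172 + 0.683333 + 0.016333 = 172.699667
  W ⇒ negate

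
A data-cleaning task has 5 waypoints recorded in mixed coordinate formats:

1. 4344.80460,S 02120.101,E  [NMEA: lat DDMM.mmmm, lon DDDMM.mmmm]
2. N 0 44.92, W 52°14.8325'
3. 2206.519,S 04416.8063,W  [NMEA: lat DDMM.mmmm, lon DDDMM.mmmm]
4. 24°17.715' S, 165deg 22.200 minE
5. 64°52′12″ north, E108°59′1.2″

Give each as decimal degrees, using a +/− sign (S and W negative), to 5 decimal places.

Point 1:
  Lat: degrees = first 2 digits = 43, minutes = 44.8046; 43 + 44.8046/60 = 43.746743
  hemisphere S, so the sign is −
  λ: degrees = first 3 digits = 21, minutes = 20.101; 21 + 20.101/60 = 21.335017
  E → positive
Point 2:
  Latitude: 0 + 44.92/60 = 0.748667
  N → positive
  Longitude: 14.8325′ = 0.247208°; total 52.247208
  W ⇒ negate
Point 3:
  Latitude: split at 2 digits → 22° and 6.519′; 22 + 6.519/60 = 22.108650
  S ⇒ negate
  λ: split at 3 digits → 044° and 16.8063′; 44 + 16.8063/60 = 44.280105
  W → negative
Point 4:
  Latitude: 24 + 17.715/60 = 24.295250
  S → negative
  Lon: 165 + 22.2/60 = 165.370000
  E ⇒ keep positive
Point 5:
  Lat: 52′ + 12″ = 52.20000′; 64 + 52.20000/60 = 64.870000
  N ⇒ keep positive
  Longitude: 108 + 59/60 + 1.2/3600 = 108.983667
  E ⇒ keep positive

1. -43.74674, 21.33502
2. 0.74867, -52.24721
3. -22.10865, -44.28011
4. -24.29525, 165.37000
5. 64.87000, 108.98367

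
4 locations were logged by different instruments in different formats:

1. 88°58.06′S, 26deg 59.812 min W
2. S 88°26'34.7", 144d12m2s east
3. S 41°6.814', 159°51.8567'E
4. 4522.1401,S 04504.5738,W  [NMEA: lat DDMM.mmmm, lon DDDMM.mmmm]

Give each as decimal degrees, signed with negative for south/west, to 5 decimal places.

1. -88.96767, -26.99687
2. -88.44297, 144.20056
3. -41.11357, 159.86428
4. -45.36900, -45.07623

Point 1:
  Latitude: 88 + 58.06/60 = 88.967667
  hemisphere S, so the sign is −
  λ: 26 + 59.812/60 = 26.996867
  hemisphere W, so the sign is −
Point 2:
  φ: 26′ + 34.7″ = 26.57833′; 88 + 26.57833/60 = 88.442972
  hemisphere S, so the sign is −
  Longitude: 144° + 12/60 + 2/3600 = 144 + 0.200000 + 0.000556 = 144.200556
  E → positive
Point 3:
  φ: 6.814′ = 0.113567°; total 41.113567
  hemisphere S, so the sign is −
  Lon: 159 + 51.8567/60 = 159.864278
  E → positive
Point 4:
  Lat: degrees = first 2 digits = 45, minutes = 22.1401; 45 + 22.1401/60 = 45.369002
  S → negative
  Lon: degrees = first 3 digits = 45, minutes = 4.5738; 45 + 4.5738/60 = 45.076230
  W ⇒ negate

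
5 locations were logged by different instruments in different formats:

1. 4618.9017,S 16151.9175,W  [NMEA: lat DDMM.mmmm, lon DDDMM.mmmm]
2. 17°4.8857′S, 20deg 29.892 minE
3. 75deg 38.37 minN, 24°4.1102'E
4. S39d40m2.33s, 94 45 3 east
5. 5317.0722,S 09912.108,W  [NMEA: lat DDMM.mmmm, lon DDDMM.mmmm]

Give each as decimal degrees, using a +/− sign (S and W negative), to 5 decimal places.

Point 1:
  Lat: split at 2 digits → 46° and 18.9017′; 46 + 18.9017/60 = 46.315028
  S → negative
  λ: split at 3 digits → 161° and 51.9175′; 161 + 51.9175/60 = 161.865292
  W ⇒ negate
Point 2:
  Lat: 17 + 4.8857/60 = 17.081428
  S ⇒ negate
  Lon: 29.892′ = 0.498200°; total 20.498200
  E → positive
Point 3:
  φ: 75 + 38.37/60 = 75.639500
  N → positive
  Longitude: 4.1102′ = 0.068503°; total 24.068503
  E → positive
Point 4:
  Latitude: 39° + 40/60 + 2.33/3600 = 39 + 0.666667 + 0.000647 = 39.667314
  hemisphere S, so the sign is −
  λ: 94 + 45/60 + 3/3600 = 94.750833
  E ⇒ keep positive
Point 5:
  φ: split at 2 digits → 53° and 17.0722′; 53 + 17.0722/60 = 53.284537
  S → negative
  λ: split at 3 digits → 099° and 12.108′; 99 + 12.108/60 = 99.201800
  W ⇒ negate

1. -46.31503, -161.86529
2. -17.08143, 20.49820
3. 75.63950, 24.06850
4. -39.66731, 94.75083
5. -53.28454, -99.20180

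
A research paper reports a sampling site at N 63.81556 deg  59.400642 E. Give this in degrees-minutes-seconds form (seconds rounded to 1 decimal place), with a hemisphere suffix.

φ: whole degrees 63; 48.93360′ → 48′ and 56.016″
Longitude: whole degrees 59; 24.03852′ → 24′ and 2.311″

63°48′56.0″ N, 59°24′2.3″ E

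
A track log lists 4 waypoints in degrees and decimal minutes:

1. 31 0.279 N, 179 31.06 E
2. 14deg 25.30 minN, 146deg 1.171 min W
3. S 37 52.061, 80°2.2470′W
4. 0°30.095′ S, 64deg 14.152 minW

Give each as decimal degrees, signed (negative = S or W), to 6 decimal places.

Point 1:
  Latitude: 31 + 0.279/60 = 31.0046500
  N ⇒ keep positive
  Lon: 31.06′ = 0.517667°; total 179.5176667
  E → positive
Point 2:
  φ: 14 + 25.3/60 = 14.4216667
  N ⇒ keep positive
  Longitude: 1.171′ = 0.019517°; total 146.0195167
  W ⇒ negate
Point 3:
  Latitude: 37 + 52.061/60 = 37.8676833
  S → negative
  λ: 80 + 2.247/60 = 80.0374500
  W → negative
Point 4:
  Lat: 30.095′ = 0.501583°; total 0.5015833
  hemisphere S, so the sign is −
  Lon: 64 + 14.152/60 = 64.2358667
  W → negative

1. 31.004650, 179.517667
2. 14.421667, -146.019517
3. -37.867683, -80.037450
4. -0.501583, -64.235867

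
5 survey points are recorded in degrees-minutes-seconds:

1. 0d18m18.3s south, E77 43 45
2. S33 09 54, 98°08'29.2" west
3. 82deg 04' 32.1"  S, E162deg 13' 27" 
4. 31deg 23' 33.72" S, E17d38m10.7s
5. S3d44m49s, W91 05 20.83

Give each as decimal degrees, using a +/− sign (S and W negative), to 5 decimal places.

1. -0.30508, 77.72917
2. -33.16500, -98.14144
3. -82.07558, 162.22417
4. -31.39270, 17.63631
5. -3.74694, -91.08912

Point 1:
  Lat: 18′ + 18.3″ = 18.30500′; 0 + 18.30500/60 = 0.305083
  S → negative
  Lon: 77 + 43/60 + 45/3600 = 77.729167
  E ⇒ keep positive
Point 2:
  Lat: 9′ + 54″ = 9.90000′; 33 + 9.90000/60 = 33.165000
  S → negative
  Longitude: 8′ + 29.2″ = 8.48667′; 98 + 8.48667/60 = 98.141444
  W ⇒ negate
Point 3:
  Latitude: 4′ + 32.1″ = 4.53500′; 82 + 4.53500/60 = 82.075583
  S → negative
  λ: 162 + 13/60 + 27/3600 = 162.224167
  E ⇒ keep positive
Point 4:
  φ: 23′ + 33.72″ = 23.56200′; 31 + 23.56200/60 = 31.392700
  S ⇒ negate
  Longitude: 38′ + 10.7″ = 38.17833′; 17 + 38.17833/60 = 17.636306
  E ⇒ keep positive
Point 5:
  Latitude: 44′ + 49″ = 44.81667′; 3 + 44.81667/60 = 3.746944
  S → negative
  Longitude: 5′ + 20.83″ = 5.34717′; 91 + 5.34717/60 = 91.089119
  hemisphere W, so the sign is −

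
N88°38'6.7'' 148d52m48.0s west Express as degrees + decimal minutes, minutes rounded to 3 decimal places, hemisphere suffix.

88° 38.112′ N, 148° 52.800′ W

φ: 38 + 6.7/60 = 38.11167′
Longitude: seconds/60 = 0.80000; minutes = 52 + 0.80000 = 52.80000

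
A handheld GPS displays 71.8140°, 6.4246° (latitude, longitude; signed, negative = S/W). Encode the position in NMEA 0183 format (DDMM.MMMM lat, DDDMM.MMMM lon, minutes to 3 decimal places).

7148.840,N / 00625.476,E

Latitude: fractional part 0.814000 → 48.84000 minutes
Longitude: 6° + 0.424600 × 60 = 6° 25.47600′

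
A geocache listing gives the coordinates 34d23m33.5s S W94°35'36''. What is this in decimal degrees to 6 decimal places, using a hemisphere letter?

Latitude: 34 + 23/60 + 33.5/3600 = 34.3926389
Lon: 35′ + 36″ = 35.60000′; 94 + 35.60000/60 = 94.5933333

34.392639° S, 94.593333° W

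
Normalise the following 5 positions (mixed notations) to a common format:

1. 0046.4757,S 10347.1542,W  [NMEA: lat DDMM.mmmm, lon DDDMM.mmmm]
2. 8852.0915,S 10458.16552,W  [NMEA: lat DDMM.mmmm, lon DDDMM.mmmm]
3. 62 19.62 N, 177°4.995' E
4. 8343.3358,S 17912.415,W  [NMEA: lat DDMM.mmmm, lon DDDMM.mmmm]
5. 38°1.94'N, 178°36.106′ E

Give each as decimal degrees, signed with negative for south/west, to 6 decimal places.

Point 1:
  Latitude: degrees = first 2 digits = 0, minutes = 46.4757; 0 + 46.4757/60 = 0.7745950
  hemisphere S, so the sign is −
  Longitude: degrees = first 3 digits = 103, minutes = 47.1542; 103 + 47.1542/60 = 103.7859033
  hemisphere W, so the sign is −
Point 2:
  Latitude: degrees = first 2 digits = 88, minutes = 52.0915; 88 + 52.0915/60 = 88.8681917
  S → negative
  Lon: split at 3 digits → 104° and 58.16552′; 104 + 58.16552/60 = 104.9694253
  hemisphere W, so the sign is −
Point 3:
  φ: 62 + 19.62/60 = 62.3270000
  N → positive
  Longitude: 4.995′ = 0.083250°; total 177.0832500
  E ⇒ keep positive
Point 4:
  φ: degrees = first 2 digits = 83, minutes = 43.3358; 83 + 43.3358/60 = 83.7222633
  S ⇒ negate
  Longitude: degrees = first 3 digits = 179, minutes = 12.415; 179 + 12.415/60 = 179.2069167
  hemisphere W, so the sign is −
Point 5:
  Latitude: 1.94′ = 0.032333°; total 38.0323333
  N → positive
  Longitude: 36.106′ = 0.601767°; total 178.6017667
  E → positive

1. -0.774595, -103.785903
2. -88.868192, -104.969425
3. 62.327000, 177.083250
4. -83.722263, -179.206917
5. 38.032333, 178.601767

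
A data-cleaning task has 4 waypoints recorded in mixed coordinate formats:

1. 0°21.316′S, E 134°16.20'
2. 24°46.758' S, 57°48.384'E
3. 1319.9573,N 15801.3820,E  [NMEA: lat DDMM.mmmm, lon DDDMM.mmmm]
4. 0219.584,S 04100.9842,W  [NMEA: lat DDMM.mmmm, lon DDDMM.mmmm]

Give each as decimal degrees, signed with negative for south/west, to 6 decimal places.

Point 1:
  Latitude: 21.316′ = 0.355267°; total 0.3552667
  S ⇒ negate
  Lon: 16.2′ = 0.270000°; total 134.2700000
  E → positive
Point 2:
  φ: 46.758′ = 0.779300°; total 24.7793000
  S ⇒ negate
  Longitude: 57 + 48.384/60 = 57.8064000
  E ⇒ keep positive
Point 3:
  Latitude: split at 2 digits → 13° and 19.9573′; 13 + 19.9573/60 = 13.3326217
  N ⇒ keep positive
  Longitude: split at 3 digits → 158° and 1.382′; 158 + 1.382/60 = 158.0230333
  E → positive
Point 4:
  Latitude: split at 2 digits → 02° and 19.584′; 2 + 19.584/60 = 2.3264000
  hemisphere S, so the sign is −
  Longitude: degrees = first 3 digits = 41, minutes = 0.9842; 41 + 0.9842/60 = 41.0164033
  W → negative

1. -0.355267, 134.270000
2. -24.779300, 57.806400
3. 13.332622, 158.023033
4. -2.326400, -41.016403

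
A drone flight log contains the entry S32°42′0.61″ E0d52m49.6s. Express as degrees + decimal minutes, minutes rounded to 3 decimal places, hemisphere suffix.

φ: 42 + 0.61/60 = 42.01017′
Longitude: seconds/60 = 0.82667; minutes = 52 + 0.82667 = 52.82667

32° 42.010′ S, 0° 52.827′ E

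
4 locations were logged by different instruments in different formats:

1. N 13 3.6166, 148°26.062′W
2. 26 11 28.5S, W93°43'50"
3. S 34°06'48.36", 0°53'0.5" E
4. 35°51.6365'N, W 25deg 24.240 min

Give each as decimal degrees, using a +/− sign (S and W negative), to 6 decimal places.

Point 1:
  Lat: 3.6166′ = 0.060277°; total 13.0602767
  N → positive
  Longitude: 148 + 26.062/60 = 148.4343667
  hemisphere W, so the sign is −
Point 2:
  φ: 11′ + 28.5″ = 11.47500′; 26 + 11.47500/60 = 26.1912500
  hemisphere S, so the sign is −
  λ: 93° + 43/60 + 50/3600 = 93 + 0.716667 + 0.013889 = 93.7305556
  hemisphere W, so the sign is −
Point 3:
  φ: 34 + 6/60 + 48.36/3600 = 34.1134333
  S → negative
  λ: 0° + 53/60 + 0.5/3600 = 0 + 0.883333 + 0.000139 = 0.8834722
  E → positive
Point 4:
  Latitude: 35 + 51.6365/60 = 35.8606083
  N ⇒ keep positive
  Lon: 25 + 24.24/60 = 25.4040000
  hemisphere W, so the sign is −

1. 13.060277, -148.434367
2. -26.191250, -93.730556
3. -34.113433, 0.883472
4. 35.860608, -25.404000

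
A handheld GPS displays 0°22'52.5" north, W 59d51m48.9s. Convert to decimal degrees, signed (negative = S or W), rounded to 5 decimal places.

0.38125, -59.86358

Latitude: 0 + 22/60 + 52.5/3600 = 0.381250
N ⇒ keep positive
λ: 59 + 51/60 + 48.9/3600 = 59.863583
W → negative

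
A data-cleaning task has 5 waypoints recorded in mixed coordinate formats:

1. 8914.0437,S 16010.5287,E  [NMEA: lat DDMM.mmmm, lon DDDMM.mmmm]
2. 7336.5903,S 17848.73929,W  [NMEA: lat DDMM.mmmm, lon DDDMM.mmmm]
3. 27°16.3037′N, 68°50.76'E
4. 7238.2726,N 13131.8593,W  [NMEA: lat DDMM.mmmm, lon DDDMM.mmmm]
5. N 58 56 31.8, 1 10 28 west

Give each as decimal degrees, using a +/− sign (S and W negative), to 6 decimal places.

1. -89.234062, 160.175478
2. -73.609838, -178.812322
3. 27.271728, 68.846000
4. 72.637877, -131.530988
5. 58.942167, -1.174444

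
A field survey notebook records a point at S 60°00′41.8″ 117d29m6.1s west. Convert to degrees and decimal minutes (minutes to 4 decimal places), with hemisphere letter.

60° 0.6967′ S, 117° 29.1017′ W

φ: 0 + 41.8/60 = 0.696667′
Longitude: 29 + 6.1/60 = 29.101667′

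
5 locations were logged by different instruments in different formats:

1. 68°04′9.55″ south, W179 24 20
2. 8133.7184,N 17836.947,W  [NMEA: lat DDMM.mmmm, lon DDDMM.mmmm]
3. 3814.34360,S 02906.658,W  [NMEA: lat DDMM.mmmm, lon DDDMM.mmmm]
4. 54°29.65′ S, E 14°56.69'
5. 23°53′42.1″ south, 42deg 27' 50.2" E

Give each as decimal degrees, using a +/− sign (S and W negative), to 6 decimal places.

Point 1:
  φ: 4′ + 9.55″ = 4.15917′; 68 + 4.15917/60 = 68.0693194
  hemisphere S, so the sign is −
  Lon: 179° + 24/60 + 20/3600 = 179 + 0.400000 + 0.005556 = 179.4055556
  W → negative
Point 2:
  Latitude: degrees = first 2 digits = 81, minutes = 33.7184; 81 + 33.7184/60 = 81.5619733
  N → positive
  Longitude: split at 3 digits → 178° and 36.947′; 178 + 36.947/60 = 178.6157833
  hemisphere W, so the sign is −
Point 3:
  Latitude: degrees = first 2 digits = 38, minutes = 14.3436; 38 + 14.3436/60 = 38.2390600
  S ⇒ negate
  Longitude: degrees = first 3 digits = 29, minutes = 6.658; 29 + 6.658/60 = 29.1109667
  W → negative
Point 4:
  Latitude: 29.65′ = 0.494167°; total 54.4941667
  hemisphere S, so the sign is −
  λ: 56.69′ = 0.944833°; total 14.9448333
  E ⇒ keep positive
Point 5:
  Lat: 23 + 53/60 + 42.1/3600 = 23.8950278
  S → negative
  Longitude: 42° + 27/60 + 50.2/3600 = 42 + 0.450000 + 0.013944 = 42.4639444
  E → positive

1. -68.069319, -179.405556
2. 81.561973, -178.615783
3. -38.239060, -29.110967
4. -54.494167, 14.944833
5. -23.895028, 42.463944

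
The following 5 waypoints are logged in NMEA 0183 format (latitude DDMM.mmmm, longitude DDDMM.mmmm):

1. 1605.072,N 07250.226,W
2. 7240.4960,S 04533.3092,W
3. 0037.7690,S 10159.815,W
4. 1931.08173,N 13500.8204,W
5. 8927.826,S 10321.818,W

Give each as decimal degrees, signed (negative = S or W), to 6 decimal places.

1. 16.084533, -72.837100
2. -72.674933, -45.555153
3. -0.629483, -101.996917
4. 19.518029, -135.013673
5. -89.463767, -103.363633

Point 1:
  Latitude: degrees = first 2 digits = 16, minutes = 5.072; 16 + 5.072/60 = 16.0845333
  N → positive
  λ: split at 3 digits → 072° and 50.226′; 72 + 50.226/60 = 72.8371000
  hemisphere W, so the sign is −
Point 2:
  Lat: degrees = first 2 digits = 72, minutes = 40.496; 72 + 40.496/60 = 72.6749333
  S ⇒ negate
  Longitude: degrees = first 3 digits = 45, minutes = 33.3092; 45 + 33.3092/60 = 45.5551533
  W → negative
Point 3:
  Latitude: degrees = first 2 digits = 0, minutes = 37.769; 0 + 37.769/60 = 0.6294833
  S → negative
  Lon: degrees = first 3 digits = 101, minutes = 59.815; 101 + 59.815/60 = 101.9969167
  hemisphere W, so the sign is −
Point 4:
  φ: split at 2 digits → 19° and 31.08173′; 19 + 31.08173/60 = 19.5180288
  N → positive
  Lon: degrees = first 3 digits = 135, minutes = 0.8204; 135 + 0.8204/60 = 135.0136733
  W → negative
Point 5:
  φ: degrees = first 2 digits = 89, minutes = 27.826; 89 + 27.826/60 = 89.4637667
  S → negative
  λ: degrees = first 3 digits = 103, minutes = 21.818; 103 + 21.818/60 = 103.3636333
  W → negative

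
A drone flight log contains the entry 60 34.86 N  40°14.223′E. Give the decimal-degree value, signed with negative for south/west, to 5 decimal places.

φ: 60 + 34.86/60 = 60.581000
N → positive
Longitude: 40 + 14.223/60 = 40.237050
E ⇒ keep positive

60.58100, 40.23705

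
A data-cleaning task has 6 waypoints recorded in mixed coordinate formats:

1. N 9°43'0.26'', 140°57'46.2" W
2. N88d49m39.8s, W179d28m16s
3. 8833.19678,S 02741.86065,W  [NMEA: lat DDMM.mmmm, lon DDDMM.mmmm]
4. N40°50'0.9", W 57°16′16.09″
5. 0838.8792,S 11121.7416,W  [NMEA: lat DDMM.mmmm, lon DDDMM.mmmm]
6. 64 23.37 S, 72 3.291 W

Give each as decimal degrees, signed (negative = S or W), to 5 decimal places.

1. 9.71674, -140.96283
2. 88.82772, -179.47111
3. -88.55328, -27.69768
4. 40.83358, -57.27114
5. -8.64799, -111.36236
6. -64.38950, -72.05485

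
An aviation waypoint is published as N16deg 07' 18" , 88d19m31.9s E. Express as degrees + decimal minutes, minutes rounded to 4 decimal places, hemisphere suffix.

16° 7.3000′ N, 88° 19.5317′ E

Latitude: 7 + 18/60 = 7.300000′
λ: seconds/60 = 0.53167; minutes = 19 + 0.53167 = 19.531667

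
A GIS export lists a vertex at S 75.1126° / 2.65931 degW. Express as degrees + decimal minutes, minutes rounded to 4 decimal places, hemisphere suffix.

75° 6.7560′ S, 2° 39.5586′ W

φ: 75° + 0.112600 × 60 = 75° 6.756000′
Lon: minutes = (2.659310 − 2) × 60 = 39.558600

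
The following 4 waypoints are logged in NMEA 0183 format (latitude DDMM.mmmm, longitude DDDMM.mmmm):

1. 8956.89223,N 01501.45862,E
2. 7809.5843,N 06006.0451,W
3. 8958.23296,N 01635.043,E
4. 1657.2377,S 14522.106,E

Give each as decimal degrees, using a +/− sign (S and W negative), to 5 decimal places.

1. 89.94820, 15.02431
2. 78.15974, -60.10075
3. 89.97055, 16.58405
4. -16.95396, 145.36843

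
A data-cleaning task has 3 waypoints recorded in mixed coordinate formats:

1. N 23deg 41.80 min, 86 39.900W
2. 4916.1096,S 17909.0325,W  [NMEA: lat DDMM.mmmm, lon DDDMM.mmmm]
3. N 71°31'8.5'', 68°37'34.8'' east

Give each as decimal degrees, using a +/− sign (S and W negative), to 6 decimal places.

Point 1:
  φ: 41.8′ = 0.696667°; total 23.6966667
  N ⇒ keep positive
  Lon: 39.9′ = 0.665000°; total 86.6650000
  W → negative
Point 2:
  Lat: degrees = first 2 digits = 49, minutes = 16.1096; 49 + 16.1096/60 = 49.2684933
  hemisphere S, so the sign is −
  λ: degrees = first 3 digits = 179, minutes = 9.0325; 179 + 9.0325/60 = 179.1505417
  hemisphere W, so the sign is −
Point 3:
  Lat: 71° + 31/60 + 8.5/3600 = 71 + 0.516667 + 0.002361 = 71.5190278
  N → positive
  Lon: 68 + 37/60 + 34.8/3600 = 68.6263333
  E ⇒ keep positive

1. 23.696667, -86.665000
2. -49.268493, -179.150542
3. 71.519028, 68.626333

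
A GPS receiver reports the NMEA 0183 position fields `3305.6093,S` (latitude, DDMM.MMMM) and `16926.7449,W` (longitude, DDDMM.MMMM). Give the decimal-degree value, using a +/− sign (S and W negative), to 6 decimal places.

-33.093488, -169.445748

φ: split at 2 digits → 33° and 5.6093′; 33 + 5.6093/60 = 33.0934883
hemisphere S, so the sign is −
λ: degrees = first 3 digits = 169, minutes = 26.7449; 169 + 26.7449/60 = 169.4457483
W ⇒ negate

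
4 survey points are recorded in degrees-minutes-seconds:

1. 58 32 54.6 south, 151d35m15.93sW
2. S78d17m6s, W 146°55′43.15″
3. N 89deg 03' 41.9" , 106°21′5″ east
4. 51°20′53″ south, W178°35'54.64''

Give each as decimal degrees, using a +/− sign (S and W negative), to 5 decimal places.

Point 1:
  φ: 58° + 32/60 + 54.6/3600 = 58 + 0.533333 + 0.015167 = 58.548500
  S ⇒ negate
  Longitude: 35′ + 15.93″ = 35.26550′; 151 + 35.26550/60 = 151.587758
  W → negative
Point 2:
  Lat: 17′ + 6″ = 17.10000′; 78 + 17.10000/60 = 78.285000
  S ⇒ negate
  λ: 55′ + 43.15″ = 55.71917′; 146 + 55.71917/60 = 146.928653
  W ⇒ negate
Point 3:
  Lat: 89 + 3/60 + 41.9/3600 = 89.061639
  N → positive
  Longitude: 106° + 21/60 + 5/3600 = 106 + 0.350000 + 0.001389 = 106.351389
  E ⇒ keep positive
Point 4:
  Lat: 20′ + 53″ = 20.88333′; 51 + 20.88333/60 = 51.348056
  S → negative
  λ: 178 + 35/60 + 54.64/3600 = 178.598511
  W ⇒ negate

1. -58.54850, -151.58776
2. -78.28500, -146.92865
3. 89.06164, 106.35139
4. -51.34806, -178.59851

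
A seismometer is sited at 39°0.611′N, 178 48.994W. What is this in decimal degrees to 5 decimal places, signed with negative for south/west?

39.01018, -178.81657

φ: 0.611′ = 0.010183°; total 39.010183
N → positive
Lon: 48.994′ = 0.816567°; total 178.816567
W ⇒ negate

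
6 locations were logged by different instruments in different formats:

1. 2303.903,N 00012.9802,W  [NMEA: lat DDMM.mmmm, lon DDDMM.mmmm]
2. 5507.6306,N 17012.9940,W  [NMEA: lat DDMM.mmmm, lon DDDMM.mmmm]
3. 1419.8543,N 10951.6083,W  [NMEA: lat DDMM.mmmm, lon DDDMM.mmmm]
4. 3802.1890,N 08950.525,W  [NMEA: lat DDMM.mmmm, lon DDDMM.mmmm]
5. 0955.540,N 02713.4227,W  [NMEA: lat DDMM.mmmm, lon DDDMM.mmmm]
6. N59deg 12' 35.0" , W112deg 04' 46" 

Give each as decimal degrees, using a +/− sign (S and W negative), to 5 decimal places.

Point 1:
  φ: degrees = first 2 digits = 23, minutes = 3.903; 23 + 3.903/60 = 23.065050
  N → positive
  Longitude: split at 3 digits → 000° and 12.9802′; 0 + 12.9802/60 = 0.216337
  W ⇒ negate
Point 2:
  Latitude: split at 2 digits → 55° and 7.6306′; 55 + 7.6306/60 = 55.127177
  N ⇒ keep positive
  Lon: split at 3 digits → 170° and 12.994′; 170 + 12.994/60 = 170.216567
  W ⇒ negate
Point 3:
  φ: split at 2 digits → 14° and 19.8543′; 14 + 19.8543/60 = 14.330905
  N ⇒ keep positive
  Lon: degrees = first 3 digits = 109, minutes = 51.6083; 109 + 51.6083/60 = 109.860138
  hemisphere W, so the sign is −
Point 4:
  Lat: split at 2 digits → 38° and 2.189′; 38 + 2.189/60 = 38.036483
  N ⇒ keep positive
  Lon: degrees = first 3 digits = 89, minutes = 50.525; 89 + 50.525/60 = 89.842083
  W ⇒ negate
Point 5:
  φ: split at 2 digits → 09° and 55.54′; 9 + 55.54/60 = 9.925667
  N → positive
  Longitude: split at 3 digits → 027° and 13.4227′; 27 + 13.4227/60 = 27.223712
  W → negative
Point 6:
  φ: 59 + 12/60 + 35/3600 = 59.209722
  N ⇒ keep positive
  Longitude: 112 + 4/60 + 46/3600 = 112.079444
  hemisphere W, so the sign is −

1. 23.06505, -0.21634
2. 55.12718, -170.21657
3. 14.33091, -109.86014
4. 38.03648, -89.84208
5. 9.92567, -27.22371
6. 59.20972, -112.07944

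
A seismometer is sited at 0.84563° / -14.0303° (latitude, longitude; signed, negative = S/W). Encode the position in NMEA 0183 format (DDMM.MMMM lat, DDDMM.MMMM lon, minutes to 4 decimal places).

Lat: fractional part 0.845630 → 50.737800 minutes
Longitude is negative → W; |value| = 14.030300
Longitude: 14° + 0.030300 × 60 = 14° 1.818000′

0050.7378,N / 01401.8180,W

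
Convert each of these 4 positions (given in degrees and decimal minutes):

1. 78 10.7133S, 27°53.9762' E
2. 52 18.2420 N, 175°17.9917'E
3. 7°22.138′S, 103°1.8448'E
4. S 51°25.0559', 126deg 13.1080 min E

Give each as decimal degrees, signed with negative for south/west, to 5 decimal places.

Point 1:
  Lat: 78 + 10.7133/60 = 78.178555
  S → negative
  Longitude: 53.9762′ = 0.899603°; total 27.899603
  E ⇒ keep positive
Point 2:
  φ: 52 + 18.242/60 = 52.304033
  N ⇒ keep positive
  λ: 175 + 17.9917/60 = 175.299862
  E ⇒ keep positive
Point 3:
  Lat: 22.138′ = 0.368967°; total 7.368967
  S ⇒ negate
  Longitude: 103 + 1.8448/60 = 103.030747
  E → positive
Point 4:
  φ: 51 + 25.0559/60 = 51.417598
  S ⇒ negate
  Lon: 126 + 13.108/60 = 126.218467
  E → positive

1. -78.17856, 27.89960
2. 52.30403, 175.29986
3. -7.36897, 103.03075
4. -51.41760, 126.21847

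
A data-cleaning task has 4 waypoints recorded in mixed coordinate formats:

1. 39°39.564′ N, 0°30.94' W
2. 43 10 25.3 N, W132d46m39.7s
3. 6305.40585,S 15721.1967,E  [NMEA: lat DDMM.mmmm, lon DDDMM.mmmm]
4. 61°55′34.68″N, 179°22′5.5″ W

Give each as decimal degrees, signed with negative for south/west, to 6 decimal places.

1. 39.659400, -0.515667
2. 43.173694, -132.777694
3. -63.090098, 157.353278
4. 61.926300, -179.368194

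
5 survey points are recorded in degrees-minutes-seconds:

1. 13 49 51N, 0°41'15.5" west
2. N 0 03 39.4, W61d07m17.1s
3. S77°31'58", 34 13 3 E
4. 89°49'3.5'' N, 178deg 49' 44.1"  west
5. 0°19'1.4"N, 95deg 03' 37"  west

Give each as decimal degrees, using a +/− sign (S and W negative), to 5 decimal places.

Point 1:
  φ: 13° + 49/60 + 51/3600 = 13 + 0.816667 + 0.014167 = 13.830833
  N → positive
  λ: 0 + 41/60 + 15.5/3600 = 0.687639
  W → negative
Point 2:
  φ: 0° + 3/60 + 39.4/3600 = 0 + 0.050000 + 0.010944 = 0.060944
  N → positive
  λ: 61 + 7/60 + 17.1/3600 = 61.121417
  W → negative
Point 3:
  Lat: 31′ + 58″ = 31.96667′; 77 + 31.96667/60 = 77.532778
  S ⇒ negate
  Lon: 34° + 13/60 + 3/3600 = 34 + 0.216667 + 0.000833 = 34.217500
  E → positive
Point 4:
  Lat: 89 + 49/60 + 3.5/3600 = 89.817639
  N → positive
  λ: 49′ + 44.1″ = 49.73500′; 178 + 49.73500/60 = 178.828917
  hemisphere W, so the sign is −
Point 5:
  Lat: 0 + 19/60 + 1.4/3600 = 0.317056
  N → positive
  λ: 95° + 3/60 + 37/3600 = 95 + 0.050000 + 0.010278 = 95.060278
  hemisphere W, so the sign is −

1. 13.83083, -0.68764
2. 0.06094, -61.12142
3. -77.53278, 34.21750
4. 89.81764, -178.82892
5. 0.31706, -95.06028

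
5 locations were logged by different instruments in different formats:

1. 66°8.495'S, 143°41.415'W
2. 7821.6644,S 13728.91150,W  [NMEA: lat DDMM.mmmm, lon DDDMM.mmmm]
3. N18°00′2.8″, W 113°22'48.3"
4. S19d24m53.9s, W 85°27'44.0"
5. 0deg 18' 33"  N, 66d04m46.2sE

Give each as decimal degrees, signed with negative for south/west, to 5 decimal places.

Point 1:
  Latitude: 8.495′ = 0.141583°; total 66.141583
  S → negative
  Longitude: 41.415′ = 0.690250°; total 143.690250
  W → negative
Point 2:
  φ: split at 2 digits → 78° and 21.6644′; 78 + 21.6644/60 = 78.361073
  S ⇒ negate
  Lon: split at 3 digits → 137° and 28.9115′; 137 + 28.9115/60 = 137.481858
  W → negative
Point 3:
  Lat: 18 + 0/60 + 2.8/3600 = 18.000778
  N ⇒ keep positive
  Longitude: 22′ + 48.3″ = 22.80500′; 113 + 22.80500/60 = 113.380083
  W → negative
Point 4:
  φ: 19 + 24/60 + 53.9/3600 = 19.414972
  hemisphere S, so the sign is −
  Lon: 85 + 27/60 + 44/3600 = 85.462222
  W → negative
Point 5:
  Latitude: 18′ + 33″ = 18.55000′; 0 + 18.55000/60 = 0.309167
  N → positive
  λ: 4′ + 46.2″ = 4.77000′; 66 + 4.77000/60 = 66.079500
  E → positive

1. -66.14158, -143.69025
2. -78.36107, -137.48186
3. 18.00078, -113.38008
4. -19.41497, -85.46222
5. 0.30917, 66.07950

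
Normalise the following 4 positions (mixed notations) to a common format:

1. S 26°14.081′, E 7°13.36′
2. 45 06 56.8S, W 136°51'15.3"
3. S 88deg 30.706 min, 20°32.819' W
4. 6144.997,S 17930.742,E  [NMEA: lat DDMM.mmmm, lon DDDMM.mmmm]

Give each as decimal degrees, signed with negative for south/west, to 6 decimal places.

1. -26.234683, 7.222667
2. -45.115778, -136.854250
3. -88.511767, -20.546983
4. -61.749950, 179.512367

Point 1:
  Lat: 14.081′ = 0.234683°; total 26.2346833
  hemisphere S, so the sign is −
  Lon: 13.36′ = 0.222667°; total 7.2226667
  E → positive
Point 2:
  Latitude: 45 + 6/60 + 56.8/3600 = 45.1157778
  hemisphere S, so the sign is −
  Lon: 51′ + 15.3″ = 51.25500′; 136 + 51.25500/60 = 136.8542500
  W ⇒ negate
Point 3:
  Lat: 30.706′ = 0.511767°; total 88.5117667
  S ⇒ negate
  λ: 32.819′ = 0.546983°; total 20.5469833
  W → negative
Point 4:
  φ: degrees = first 2 digits = 61, minutes = 44.997; 61 + 44.997/60 = 61.7499500
  S ⇒ negate
  λ: degrees = first 3 digits = 179, minutes = 30.742; 179 + 30.742/60 = 179.5123667
  E → positive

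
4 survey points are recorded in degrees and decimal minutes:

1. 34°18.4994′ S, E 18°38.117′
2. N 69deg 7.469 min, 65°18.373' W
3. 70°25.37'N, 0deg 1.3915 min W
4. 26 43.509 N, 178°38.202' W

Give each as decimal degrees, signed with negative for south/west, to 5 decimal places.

1. -34.30832, 18.63528
2. 69.12448, -65.30622
3. 70.42283, -0.02319
4. 26.72515, -178.63670

Point 1:
  Lat: 34 + 18.4994/60 = 34.308323
  S → negative
  Lon: 38.117′ = 0.635283°; total 18.635283
  E → positive
Point 2:
  Lat: 7.469′ = 0.124483°; total 69.124483
  N ⇒ keep positive
  Lon: 18.373′ = 0.306217°; total 65.306217
  W ⇒ negate
Point 3:
  Latitude: 70 + 25.37/60 = 70.422833
  N ⇒ keep positive
  Longitude: 1.3915′ = 0.023192°; total 0.023192
  hemisphere W, so the sign is −
Point 4:
  Latitude: 43.509′ = 0.725150°; total 26.725150
  N ⇒ keep positive
  λ: 178 + 38.202/60 = 178.636700
  hemisphere W, so the sign is −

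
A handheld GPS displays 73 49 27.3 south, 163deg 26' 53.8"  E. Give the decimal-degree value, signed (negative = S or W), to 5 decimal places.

φ: 73° + 49/60 + 27.3/3600 = 73 + 0.816667 + 0.007583 = 73.824250
hemisphere S, so the sign is −
Longitude: 163° + 26/60 + 53.8/3600 = 163 + 0.433333 + 0.014944 = 163.448278
E → positive

-73.82425, 163.44828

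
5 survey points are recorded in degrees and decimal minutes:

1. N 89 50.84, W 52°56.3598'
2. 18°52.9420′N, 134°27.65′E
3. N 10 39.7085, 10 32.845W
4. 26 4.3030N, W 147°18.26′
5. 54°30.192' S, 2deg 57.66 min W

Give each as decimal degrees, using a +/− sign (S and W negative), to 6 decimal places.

1. 89.847333, -52.939330
2. 18.882367, 134.460833
3. 10.661808, -10.547417
4. 26.071717, -147.304333
5. -54.503200, -2.961000

Point 1:
  φ: 50.84′ = 0.847333°; total 89.8473333
  N ⇒ keep positive
  Longitude: 52 + 56.3598/60 = 52.9393300
  hemisphere W, so the sign is −
Point 2:
  φ: 18 + 52.942/60 = 18.8823667
  N → positive
  Lon: 134 + 27.65/60 = 134.4608333
  E ⇒ keep positive
Point 3:
  Lat: 10 + 39.7085/60 = 10.6618083
  N → positive
  λ: 10 + 32.845/60 = 10.5474167
  hemisphere W, so the sign is −
Point 4:
  φ: 4.303′ = 0.071717°; total 26.0717167
  N ⇒ keep positive
  λ: 18.26′ = 0.304333°; total 147.3043333
  W ⇒ negate
Point 5:
  Lat: 54 + 30.192/60 = 54.5032000
  hemisphere S, so the sign is −
  λ: 57.66′ = 0.961000°; total 2.9610000
  W → negative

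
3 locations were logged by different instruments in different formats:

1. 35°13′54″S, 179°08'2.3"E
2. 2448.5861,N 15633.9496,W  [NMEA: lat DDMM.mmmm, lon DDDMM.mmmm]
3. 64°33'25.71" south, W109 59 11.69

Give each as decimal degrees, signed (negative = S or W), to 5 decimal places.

1. -35.23167, 179.13397
2. 24.80977, -156.56583
3. -64.55714, -109.98658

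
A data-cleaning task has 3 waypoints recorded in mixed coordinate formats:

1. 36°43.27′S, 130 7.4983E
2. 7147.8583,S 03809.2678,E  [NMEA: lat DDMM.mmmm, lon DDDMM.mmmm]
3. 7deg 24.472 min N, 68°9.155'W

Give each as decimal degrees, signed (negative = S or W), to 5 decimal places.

1. -36.72117, 130.12497
2. -71.79764, 38.15446
3. 7.40787, -68.15258

Point 1:
  Lat: 36 + 43.27/60 = 36.721167
  hemisphere S, so the sign is −
  Longitude: 7.4983′ = 0.124972°; total 130.124972
  E → positive
Point 2:
  φ: split at 2 digits → 71° and 47.8583′; 71 + 47.8583/60 = 71.797638
  S → negative
  Lon: degrees = first 3 digits = 38, minutes = 9.2678; 38 + 9.2678/60 = 38.154463
  E ⇒ keep positive
Point 3:
  Lat: 24.472′ = 0.407867°; total 7.407867
  N → positive
  λ: 9.155′ = 0.152583°; total 68.152583
  hemisphere W, so the sign is −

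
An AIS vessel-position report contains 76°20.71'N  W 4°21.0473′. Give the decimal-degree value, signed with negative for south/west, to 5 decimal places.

76.34517, -4.35079

φ: 20.71′ = 0.345167°; total 76.345167
N ⇒ keep positive
Longitude: 21.0473′ = 0.350788°; total 4.350788
W → negative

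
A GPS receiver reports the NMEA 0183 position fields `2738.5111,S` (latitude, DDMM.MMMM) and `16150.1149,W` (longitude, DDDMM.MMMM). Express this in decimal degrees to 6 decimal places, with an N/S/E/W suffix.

Lat: split at 2 digits → 27° and 38.5111′; 27 + 38.5111/60 = 27.6418517
λ: split at 3 digits → 161° and 50.1149′; 161 + 50.1149/60 = 161.8352483

27.641852° S, 161.835248° W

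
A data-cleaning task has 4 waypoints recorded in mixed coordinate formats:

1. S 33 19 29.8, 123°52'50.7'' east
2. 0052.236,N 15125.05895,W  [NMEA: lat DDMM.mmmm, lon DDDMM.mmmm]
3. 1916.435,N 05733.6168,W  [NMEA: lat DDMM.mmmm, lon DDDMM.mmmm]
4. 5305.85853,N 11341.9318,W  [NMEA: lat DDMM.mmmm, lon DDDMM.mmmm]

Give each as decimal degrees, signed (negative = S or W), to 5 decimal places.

Point 1:
  Latitude: 19′ + 29.8″ = 19.49667′; 33 + 19.49667/60 = 33.324944
  S ⇒ negate
  Longitude: 123 + 52/60 + 50.7/3600 = 123.880750
  E → positive
Point 2:
  Lat: degrees = first 2 digits = 0, minutes = 52.236; 0 + 52.236/60 = 0.870600
  N ⇒ keep positive
  Longitude: degrees = first 3 digits = 151, minutes = 25.05895; 151 + 25.05895/60 = 151.417649
  hemisphere W, so the sign is −
Point 3:
  Latitude: split at 2 digits → 19° and 16.435′; 19 + 16.435/60 = 19.273917
  N → positive
  λ: degrees = first 3 digits = 57, minutes = 33.6168; 57 + 33.6168/60 = 57.560280
  hemisphere W, so the sign is −
Point 4:
  Latitude: degrees = first 2 digits = 53, minutes = 5.85853; 53 + 5.85853/60 = 53.097642
  N → positive
  Longitude: degrees = first 3 digits = 113, minutes = 41.9318; 113 + 41.9318/60 = 113.698863
  hemisphere W, so the sign is −

1. -33.32494, 123.88075
2. 0.87060, -151.41765
3. 19.27392, -57.56028
4. 53.09764, -113.69886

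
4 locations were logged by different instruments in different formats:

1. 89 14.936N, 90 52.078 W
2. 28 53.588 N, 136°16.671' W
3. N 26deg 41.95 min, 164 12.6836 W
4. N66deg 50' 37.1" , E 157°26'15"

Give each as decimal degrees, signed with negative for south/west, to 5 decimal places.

1. 89.24893, -90.86797
2. 28.89313, -136.27785
3. 26.69917, -164.21139
4. 66.84364, 157.43750

Point 1:
  φ: 14.936′ = 0.248933°; total 89.248933
  N ⇒ keep positive
  λ: 52.078′ = 0.867967°; total 90.867967
  W ⇒ negate
Point 2:
  φ: 53.588′ = 0.893133°; total 28.893133
  N → positive
  Longitude: 136 + 16.671/60 = 136.277850
  hemisphere W, so the sign is −
Point 3:
  Lat: 41.95′ = 0.699167°; total 26.699167
  N → positive
  Lon: 164 + 12.6836/60 = 164.211393
  W ⇒ negate
Point 4:
  Latitude: 50′ + 37.1″ = 50.61833′; 66 + 50.61833/60 = 66.843639
  N → positive
  Longitude: 157° + 26/60 + 15/3600 = 157 + 0.433333 + 0.004167 = 157.437500
  E ⇒ keep positive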